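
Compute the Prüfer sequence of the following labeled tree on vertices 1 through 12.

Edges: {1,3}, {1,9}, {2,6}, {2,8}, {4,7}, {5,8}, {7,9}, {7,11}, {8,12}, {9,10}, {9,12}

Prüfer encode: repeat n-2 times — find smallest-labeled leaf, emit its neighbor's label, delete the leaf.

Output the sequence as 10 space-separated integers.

Step 1: leaves = {3,4,5,6,10,11}. Remove smallest leaf 3, emit neighbor 1.
Step 2: leaves = {1,4,5,6,10,11}. Remove smallest leaf 1, emit neighbor 9.
Step 3: leaves = {4,5,6,10,11}. Remove smallest leaf 4, emit neighbor 7.
Step 4: leaves = {5,6,10,11}. Remove smallest leaf 5, emit neighbor 8.
Step 5: leaves = {6,10,11}. Remove smallest leaf 6, emit neighbor 2.
Step 6: leaves = {2,10,11}. Remove smallest leaf 2, emit neighbor 8.
Step 7: leaves = {8,10,11}. Remove smallest leaf 8, emit neighbor 12.
Step 8: leaves = {10,11,12}. Remove smallest leaf 10, emit neighbor 9.
Step 9: leaves = {11,12}. Remove smallest leaf 11, emit neighbor 7.
Step 10: leaves = {7,12}. Remove smallest leaf 7, emit neighbor 9.
Done: 2 vertices remain (9, 12). Sequence = [1 9 7 8 2 8 12 9 7 9]

Answer: 1 9 7 8 2 8 12 9 7 9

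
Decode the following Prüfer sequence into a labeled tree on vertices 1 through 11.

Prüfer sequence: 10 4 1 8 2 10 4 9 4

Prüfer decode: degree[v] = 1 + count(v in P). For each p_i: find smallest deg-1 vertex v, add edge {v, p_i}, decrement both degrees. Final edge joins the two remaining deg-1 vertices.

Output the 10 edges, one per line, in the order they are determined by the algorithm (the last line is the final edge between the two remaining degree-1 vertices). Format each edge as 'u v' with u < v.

Initial degrees: {1:2, 2:2, 3:1, 4:4, 5:1, 6:1, 7:1, 8:2, 9:2, 10:3, 11:1}
Step 1: smallest deg-1 vertex = 3, p_1 = 10. Add edge {3,10}. Now deg[3]=0, deg[10]=2.
Step 2: smallest deg-1 vertex = 5, p_2 = 4. Add edge {4,5}. Now deg[5]=0, deg[4]=3.
Step 3: smallest deg-1 vertex = 6, p_3 = 1. Add edge {1,6}. Now deg[6]=0, deg[1]=1.
Step 4: smallest deg-1 vertex = 1, p_4 = 8. Add edge {1,8}. Now deg[1]=0, deg[8]=1.
Step 5: smallest deg-1 vertex = 7, p_5 = 2. Add edge {2,7}. Now deg[7]=0, deg[2]=1.
Step 6: smallest deg-1 vertex = 2, p_6 = 10. Add edge {2,10}. Now deg[2]=0, deg[10]=1.
Step 7: smallest deg-1 vertex = 8, p_7 = 4. Add edge {4,8}. Now deg[8]=0, deg[4]=2.
Step 8: smallest deg-1 vertex = 10, p_8 = 9. Add edge {9,10}. Now deg[10]=0, deg[9]=1.
Step 9: smallest deg-1 vertex = 9, p_9 = 4. Add edge {4,9}. Now deg[9]=0, deg[4]=1.
Final: two remaining deg-1 vertices are 4, 11. Add edge {4,11}.

Answer: 3 10
4 5
1 6
1 8
2 7
2 10
4 8
9 10
4 9
4 11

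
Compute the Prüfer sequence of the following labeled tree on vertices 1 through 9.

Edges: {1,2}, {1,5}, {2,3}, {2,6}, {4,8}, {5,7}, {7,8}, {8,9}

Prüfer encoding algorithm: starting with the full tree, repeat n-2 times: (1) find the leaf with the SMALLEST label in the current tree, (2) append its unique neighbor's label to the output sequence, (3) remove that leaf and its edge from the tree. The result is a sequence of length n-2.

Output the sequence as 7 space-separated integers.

Step 1: leaves = {3,4,6,9}. Remove smallest leaf 3, emit neighbor 2.
Step 2: leaves = {4,6,9}. Remove smallest leaf 4, emit neighbor 8.
Step 3: leaves = {6,9}. Remove smallest leaf 6, emit neighbor 2.
Step 4: leaves = {2,9}. Remove smallest leaf 2, emit neighbor 1.
Step 5: leaves = {1,9}. Remove smallest leaf 1, emit neighbor 5.
Step 6: leaves = {5,9}. Remove smallest leaf 5, emit neighbor 7.
Step 7: leaves = {7,9}. Remove smallest leaf 7, emit neighbor 8.
Done: 2 vertices remain (8, 9). Sequence = [2 8 2 1 5 7 8]

Answer: 2 8 2 1 5 7 8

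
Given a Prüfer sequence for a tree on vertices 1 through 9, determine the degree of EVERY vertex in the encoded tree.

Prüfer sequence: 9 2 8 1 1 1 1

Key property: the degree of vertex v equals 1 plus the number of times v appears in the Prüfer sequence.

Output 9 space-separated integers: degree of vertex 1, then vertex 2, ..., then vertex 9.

Answer: 5 2 1 1 1 1 1 2 2

Derivation:
p_1 = 9: count[9] becomes 1
p_2 = 2: count[2] becomes 1
p_3 = 8: count[8] becomes 1
p_4 = 1: count[1] becomes 1
p_5 = 1: count[1] becomes 2
p_6 = 1: count[1] becomes 3
p_7 = 1: count[1] becomes 4
Degrees (1 + count): deg[1]=1+4=5, deg[2]=1+1=2, deg[3]=1+0=1, deg[4]=1+0=1, deg[5]=1+0=1, deg[6]=1+0=1, deg[7]=1+0=1, deg[8]=1+1=2, deg[9]=1+1=2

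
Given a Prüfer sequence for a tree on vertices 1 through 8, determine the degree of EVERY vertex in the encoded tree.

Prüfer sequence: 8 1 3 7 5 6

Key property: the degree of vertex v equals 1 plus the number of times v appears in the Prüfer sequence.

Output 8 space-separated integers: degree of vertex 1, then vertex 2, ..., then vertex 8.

p_1 = 8: count[8] becomes 1
p_2 = 1: count[1] becomes 1
p_3 = 3: count[3] becomes 1
p_4 = 7: count[7] becomes 1
p_5 = 5: count[5] becomes 1
p_6 = 6: count[6] becomes 1
Degrees (1 + count): deg[1]=1+1=2, deg[2]=1+0=1, deg[3]=1+1=2, deg[4]=1+0=1, deg[5]=1+1=2, deg[6]=1+1=2, deg[7]=1+1=2, deg[8]=1+1=2

Answer: 2 1 2 1 2 2 2 2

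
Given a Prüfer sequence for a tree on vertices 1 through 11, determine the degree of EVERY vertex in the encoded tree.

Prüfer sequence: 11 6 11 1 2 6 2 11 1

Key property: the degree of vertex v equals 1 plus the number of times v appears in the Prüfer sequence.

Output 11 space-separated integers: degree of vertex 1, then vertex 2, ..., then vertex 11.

Answer: 3 3 1 1 1 3 1 1 1 1 4

Derivation:
p_1 = 11: count[11] becomes 1
p_2 = 6: count[6] becomes 1
p_3 = 11: count[11] becomes 2
p_4 = 1: count[1] becomes 1
p_5 = 2: count[2] becomes 1
p_6 = 6: count[6] becomes 2
p_7 = 2: count[2] becomes 2
p_8 = 11: count[11] becomes 3
p_9 = 1: count[1] becomes 2
Degrees (1 + count): deg[1]=1+2=3, deg[2]=1+2=3, deg[3]=1+0=1, deg[4]=1+0=1, deg[5]=1+0=1, deg[6]=1+2=3, deg[7]=1+0=1, deg[8]=1+0=1, deg[9]=1+0=1, deg[10]=1+0=1, deg[11]=1+3=4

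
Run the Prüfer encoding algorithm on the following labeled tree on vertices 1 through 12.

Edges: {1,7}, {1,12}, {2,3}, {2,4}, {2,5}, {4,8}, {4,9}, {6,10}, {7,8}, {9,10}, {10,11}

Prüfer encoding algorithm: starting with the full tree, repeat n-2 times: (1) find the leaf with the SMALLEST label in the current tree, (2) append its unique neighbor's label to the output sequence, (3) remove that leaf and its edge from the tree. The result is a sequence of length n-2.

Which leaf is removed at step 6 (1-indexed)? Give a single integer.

Step 1: current leaves = {3,5,6,11,12}. Remove leaf 3 (neighbor: 2).
Step 2: current leaves = {5,6,11,12}. Remove leaf 5 (neighbor: 2).
Step 3: current leaves = {2,6,11,12}. Remove leaf 2 (neighbor: 4).
Step 4: current leaves = {6,11,12}. Remove leaf 6 (neighbor: 10).
Step 5: current leaves = {11,12}. Remove leaf 11 (neighbor: 10).
Step 6: current leaves = {10,12}. Remove leaf 10 (neighbor: 9).

Answer: 10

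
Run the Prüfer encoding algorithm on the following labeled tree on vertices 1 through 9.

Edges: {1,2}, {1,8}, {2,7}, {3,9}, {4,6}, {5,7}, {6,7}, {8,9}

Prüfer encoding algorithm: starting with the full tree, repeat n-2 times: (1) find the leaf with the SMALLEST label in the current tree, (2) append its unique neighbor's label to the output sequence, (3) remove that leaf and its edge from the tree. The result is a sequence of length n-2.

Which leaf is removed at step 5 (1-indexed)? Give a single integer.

Answer: 7

Derivation:
Step 1: current leaves = {3,4,5}. Remove leaf 3 (neighbor: 9).
Step 2: current leaves = {4,5,9}. Remove leaf 4 (neighbor: 6).
Step 3: current leaves = {5,6,9}. Remove leaf 5 (neighbor: 7).
Step 4: current leaves = {6,9}. Remove leaf 6 (neighbor: 7).
Step 5: current leaves = {7,9}. Remove leaf 7 (neighbor: 2).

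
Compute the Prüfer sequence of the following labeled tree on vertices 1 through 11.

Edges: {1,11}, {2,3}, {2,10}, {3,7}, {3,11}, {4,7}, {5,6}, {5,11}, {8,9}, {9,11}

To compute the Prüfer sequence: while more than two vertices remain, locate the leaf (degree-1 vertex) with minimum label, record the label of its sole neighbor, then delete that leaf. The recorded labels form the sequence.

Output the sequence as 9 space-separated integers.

Answer: 11 7 5 11 3 9 11 2 3

Derivation:
Step 1: leaves = {1,4,6,8,10}. Remove smallest leaf 1, emit neighbor 11.
Step 2: leaves = {4,6,8,10}. Remove smallest leaf 4, emit neighbor 7.
Step 3: leaves = {6,7,8,10}. Remove smallest leaf 6, emit neighbor 5.
Step 4: leaves = {5,7,8,10}. Remove smallest leaf 5, emit neighbor 11.
Step 5: leaves = {7,8,10}. Remove smallest leaf 7, emit neighbor 3.
Step 6: leaves = {8,10}. Remove smallest leaf 8, emit neighbor 9.
Step 7: leaves = {9,10}. Remove smallest leaf 9, emit neighbor 11.
Step 8: leaves = {10,11}. Remove smallest leaf 10, emit neighbor 2.
Step 9: leaves = {2,11}. Remove smallest leaf 2, emit neighbor 3.
Done: 2 vertices remain (3, 11). Sequence = [11 7 5 11 3 9 11 2 3]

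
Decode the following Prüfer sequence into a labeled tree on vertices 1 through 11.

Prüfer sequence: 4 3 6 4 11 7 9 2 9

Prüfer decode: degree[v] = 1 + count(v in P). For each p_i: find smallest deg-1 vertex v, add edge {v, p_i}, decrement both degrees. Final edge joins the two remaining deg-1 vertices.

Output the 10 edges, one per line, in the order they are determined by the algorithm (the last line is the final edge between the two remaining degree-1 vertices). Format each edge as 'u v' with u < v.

Initial degrees: {1:1, 2:2, 3:2, 4:3, 5:1, 6:2, 7:2, 8:1, 9:3, 10:1, 11:2}
Step 1: smallest deg-1 vertex = 1, p_1 = 4. Add edge {1,4}. Now deg[1]=0, deg[4]=2.
Step 2: smallest deg-1 vertex = 5, p_2 = 3. Add edge {3,5}. Now deg[5]=0, deg[3]=1.
Step 3: smallest deg-1 vertex = 3, p_3 = 6. Add edge {3,6}. Now deg[3]=0, deg[6]=1.
Step 4: smallest deg-1 vertex = 6, p_4 = 4. Add edge {4,6}. Now deg[6]=0, deg[4]=1.
Step 5: smallest deg-1 vertex = 4, p_5 = 11. Add edge {4,11}. Now deg[4]=0, deg[11]=1.
Step 6: smallest deg-1 vertex = 8, p_6 = 7. Add edge {7,8}. Now deg[8]=0, deg[7]=1.
Step 7: smallest deg-1 vertex = 7, p_7 = 9. Add edge {7,9}. Now deg[7]=0, deg[9]=2.
Step 8: smallest deg-1 vertex = 10, p_8 = 2. Add edge {2,10}. Now deg[10]=0, deg[2]=1.
Step 9: smallest deg-1 vertex = 2, p_9 = 9. Add edge {2,9}. Now deg[2]=0, deg[9]=1.
Final: two remaining deg-1 vertices are 9, 11. Add edge {9,11}.

Answer: 1 4
3 5
3 6
4 6
4 11
7 8
7 9
2 10
2 9
9 11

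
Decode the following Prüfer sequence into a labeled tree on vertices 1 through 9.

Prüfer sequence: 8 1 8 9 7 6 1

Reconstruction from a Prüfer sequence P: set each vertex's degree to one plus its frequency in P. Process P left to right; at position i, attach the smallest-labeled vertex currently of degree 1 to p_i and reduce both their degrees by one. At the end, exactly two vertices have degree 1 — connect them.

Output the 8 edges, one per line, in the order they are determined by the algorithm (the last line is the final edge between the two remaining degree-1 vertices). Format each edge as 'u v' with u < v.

Answer: 2 8
1 3
4 8
5 9
7 8
6 7
1 6
1 9

Derivation:
Initial degrees: {1:3, 2:1, 3:1, 4:1, 5:1, 6:2, 7:2, 8:3, 9:2}
Step 1: smallest deg-1 vertex = 2, p_1 = 8. Add edge {2,8}. Now deg[2]=0, deg[8]=2.
Step 2: smallest deg-1 vertex = 3, p_2 = 1. Add edge {1,3}. Now deg[3]=0, deg[1]=2.
Step 3: smallest deg-1 vertex = 4, p_3 = 8. Add edge {4,8}. Now deg[4]=0, deg[8]=1.
Step 4: smallest deg-1 vertex = 5, p_4 = 9. Add edge {5,9}. Now deg[5]=0, deg[9]=1.
Step 5: smallest deg-1 vertex = 8, p_5 = 7. Add edge {7,8}. Now deg[8]=0, deg[7]=1.
Step 6: smallest deg-1 vertex = 7, p_6 = 6. Add edge {6,7}. Now deg[7]=0, deg[6]=1.
Step 7: smallest deg-1 vertex = 6, p_7 = 1. Add edge {1,6}. Now deg[6]=0, deg[1]=1.
Final: two remaining deg-1 vertices are 1, 9. Add edge {1,9}.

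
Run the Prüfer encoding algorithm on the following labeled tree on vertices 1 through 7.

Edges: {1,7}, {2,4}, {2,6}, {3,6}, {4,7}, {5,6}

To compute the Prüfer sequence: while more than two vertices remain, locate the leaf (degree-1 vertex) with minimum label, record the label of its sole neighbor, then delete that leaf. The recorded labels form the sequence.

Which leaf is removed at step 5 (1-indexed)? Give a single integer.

Answer: 2

Derivation:
Step 1: current leaves = {1,3,5}. Remove leaf 1 (neighbor: 7).
Step 2: current leaves = {3,5,7}. Remove leaf 3 (neighbor: 6).
Step 3: current leaves = {5,7}. Remove leaf 5 (neighbor: 6).
Step 4: current leaves = {6,7}. Remove leaf 6 (neighbor: 2).
Step 5: current leaves = {2,7}. Remove leaf 2 (neighbor: 4).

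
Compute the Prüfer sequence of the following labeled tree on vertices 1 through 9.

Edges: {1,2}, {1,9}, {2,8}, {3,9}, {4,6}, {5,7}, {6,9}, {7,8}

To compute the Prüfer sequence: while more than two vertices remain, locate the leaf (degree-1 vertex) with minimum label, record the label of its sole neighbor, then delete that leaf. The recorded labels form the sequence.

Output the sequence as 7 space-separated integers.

Answer: 9 6 7 9 8 2 1

Derivation:
Step 1: leaves = {3,4,5}. Remove smallest leaf 3, emit neighbor 9.
Step 2: leaves = {4,5}. Remove smallest leaf 4, emit neighbor 6.
Step 3: leaves = {5,6}. Remove smallest leaf 5, emit neighbor 7.
Step 4: leaves = {6,7}. Remove smallest leaf 6, emit neighbor 9.
Step 5: leaves = {7,9}. Remove smallest leaf 7, emit neighbor 8.
Step 6: leaves = {8,9}. Remove smallest leaf 8, emit neighbor 2.
Step 7: leaves = {2,9}. Remove smallest leaf 2, emit neighbor 1.
Done: 2 vertices remain (1, 9). Sequence = [9 6 7 9 8 2 1]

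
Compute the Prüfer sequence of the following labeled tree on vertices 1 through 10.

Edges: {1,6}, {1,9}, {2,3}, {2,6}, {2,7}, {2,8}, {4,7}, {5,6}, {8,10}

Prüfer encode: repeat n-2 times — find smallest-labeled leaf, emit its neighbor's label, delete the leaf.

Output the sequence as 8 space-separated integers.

Answer: 2 7 6 2 1 6 2 8

Derivation:
Step 1: leaves = {3,4,5,9,10}. Remove smallest leaf 3, emit neighbor 2.
Step 2: leaves = {4,5,9,10}. Remove smallest leaf 4, emit neighbor 7.
Step 3: leaves = {5,7,9,10}. Remove smallest leaf 5, emit neighbor 6.
Step 4: leaves = {7,9,10}. Remove smallest leaf 7, emit neighbor 2.
Step 5: leaves = {9,10}. Remove smallest leaf 9, emit neighbor 1.
Step 6: leaves = {1,10}. Remove smallest leaf 1, emit neighbor 6.
Step 7: leaves = {6,10}. Remove smallest leaf 6, emit neighbor 2.
Step 8: leaves = {2,10}. Remove smallest leaf 2, emit neighbor 8.
Done: 2 vertices remain (8, 10). Sequence = [2 7 6 2 1 6 2 8]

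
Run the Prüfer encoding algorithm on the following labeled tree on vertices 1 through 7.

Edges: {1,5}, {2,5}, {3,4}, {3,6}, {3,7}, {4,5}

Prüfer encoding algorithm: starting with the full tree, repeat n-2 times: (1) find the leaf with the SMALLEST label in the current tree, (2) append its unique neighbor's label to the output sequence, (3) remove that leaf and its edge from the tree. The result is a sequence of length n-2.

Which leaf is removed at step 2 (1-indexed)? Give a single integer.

Step 1: current leaves = {1,2,6,7}. Remove leaf 1 (neighbor: 5).
Step 2: current leaves = {2,6,7}. Remove leaf 2 (neighbor: 5).

Answer: 2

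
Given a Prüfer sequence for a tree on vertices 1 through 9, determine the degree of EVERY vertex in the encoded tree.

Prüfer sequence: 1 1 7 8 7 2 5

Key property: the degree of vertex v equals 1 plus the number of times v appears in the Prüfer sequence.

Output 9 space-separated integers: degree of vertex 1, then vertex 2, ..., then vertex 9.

Answer: 3 2 1 1 2 1 3 2 1

Derivation:
p_1 = 1: count[1] becomes 1
p_2 = 1: count[1] becomes 2
p_3 = 7: count[7] becomes 1
p_4 = 8: count[8] becomes 1
p_5 = 7: count[7] becomes 2
p_6 = 2: count[2] becomes 1
p_7 = 5: count[5] becomes 1
Degrees (1 + count): deg[1]=1+2=3, deg[2]=1+1=2, deg[3]=1+0=1, deg[4]=1+0=1, deg[5]=1+1=2, deg[6]=1+0=1, deg[7]=1+2=3, deg[8]=1+1=2, deg[9]=1+0=1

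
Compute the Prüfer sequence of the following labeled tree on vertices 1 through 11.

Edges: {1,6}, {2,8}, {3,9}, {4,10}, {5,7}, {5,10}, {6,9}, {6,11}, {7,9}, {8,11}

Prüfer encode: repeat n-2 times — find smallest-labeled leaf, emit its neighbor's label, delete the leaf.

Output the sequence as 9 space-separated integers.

Step 1: leaves = {1,2,3,4}. Remove smallest leaf 1, emit neighbor 6.
Step 2: leaves = {2,3,4}. Remove smallest leaf 2, emit neighbor 8.
Step 3: leaves = {3,4,8}. Remove smallest leaf 3, emit neighbor 9.
Step 4: leaves = {4,8}. Remove smallest leaf 4, emit neighbor 10.
Step 5: leaves = {8,10}. Remove smallest leaf 8, emit neighbor 11.
Step 6: leaves = {10,11}. Remove smallest leaf 10, emit neighbor 5.
Step 7: leaves = {5,11}. Remove smallest leaf 5, emit neighbor 7.
Step 8: leaves = {7,11}. Remove smallest leaf 7, emit neighbor 9.
Step 9: leaves = {9,11}. Remove smallest leaf 9, emit neighbor 6.
Done: 2 vertices remain (6, 11). Sequence = [6 8 9 10 11 5 7 9 6]

Answer: 6 8 9 10 11 5 7 9 6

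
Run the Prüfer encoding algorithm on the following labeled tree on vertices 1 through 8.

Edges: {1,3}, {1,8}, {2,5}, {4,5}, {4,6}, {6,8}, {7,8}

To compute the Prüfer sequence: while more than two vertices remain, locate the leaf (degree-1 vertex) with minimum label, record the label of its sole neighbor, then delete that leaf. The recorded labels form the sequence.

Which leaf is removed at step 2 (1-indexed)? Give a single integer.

Answer: 3

Derivation:
Step 1: current leaves = {2,3,7}. Remove leaf 2 (neighbor: 5).
Step 2: current leaves = {3,5,7}. Remove leaf 3 (neighbor: 1).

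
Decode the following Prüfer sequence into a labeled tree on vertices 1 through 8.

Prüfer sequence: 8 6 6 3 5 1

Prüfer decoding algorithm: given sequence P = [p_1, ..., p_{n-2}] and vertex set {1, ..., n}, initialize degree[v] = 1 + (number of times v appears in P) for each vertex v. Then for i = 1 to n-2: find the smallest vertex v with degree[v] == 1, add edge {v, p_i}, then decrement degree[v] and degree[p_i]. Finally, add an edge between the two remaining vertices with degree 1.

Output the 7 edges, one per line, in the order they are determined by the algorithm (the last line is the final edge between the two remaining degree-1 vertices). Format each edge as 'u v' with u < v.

Initial degrees: {1:2, 2:1, 3:2, 4:1, 5:2, 6:3, 7:1, 8:2}
Step 1: smallest deg-1 vertex = 2, p_1 = 8. Add edge {2,8}. Now deg[2]=0, deg[8]=1.
Step 2: smallest deg-1 vertex = 4, p_2 = 6. Add edge {4,6}. Now deg[4]=0, deg[6]=2.
Step 3: smallest deg-1 vertex = 7, p_3 = 6. Add edge {6,7}. Now deg[7]=0, deg[6]=1.
Step 4: smallest deg-1 vertex = 6, p_4 = 3. Add edge {3,6}. Now deg[6]=0, deg[3]=1.
Step 5: smallest deg-1 vertex = 3, p_5 = 5. Add edge {3,5}. Now deg[3]=0, deg[5]=1.
Step 6: smallest deg-1 vertex = 5, p_6 = 1. Add edge {1,5}. Now deg[5]=0, deg[1]=1.
Final: two remaining deg-1 vertices are 1, 8. Add edge {1,8}.

Answer: 2 8
4 6
6 7
3 6
3 5
1 5
1 8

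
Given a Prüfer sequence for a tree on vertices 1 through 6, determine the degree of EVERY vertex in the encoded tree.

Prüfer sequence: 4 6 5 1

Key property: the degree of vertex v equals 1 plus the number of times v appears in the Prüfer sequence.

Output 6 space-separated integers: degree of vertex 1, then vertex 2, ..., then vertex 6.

p_1 = 4: count[4] becomes 1
p_2 = 6: count[6] becomes 1
p_3 = 5: count[5] becomes 1
p_4 = 1: count[1] becomes 1
Degrees (1 + count): deg[1]=1+1=2, deg[2]=1+0=1, deg[3]=1+0=1, deg[4]=1+1=2, deg[5]=1+1=2, deg[6]=1+1=2

Answer: 2 1 1 2 2 2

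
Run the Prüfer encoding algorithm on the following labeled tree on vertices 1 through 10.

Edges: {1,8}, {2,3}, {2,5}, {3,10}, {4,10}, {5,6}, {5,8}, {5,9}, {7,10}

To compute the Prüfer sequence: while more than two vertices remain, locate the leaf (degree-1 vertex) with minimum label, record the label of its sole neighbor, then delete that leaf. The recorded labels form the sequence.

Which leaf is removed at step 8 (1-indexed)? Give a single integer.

Step 1: current leaves = {1,4,6,7,9}. Remove leaf 1 (neighbor: 8).
Step 2: current leaves = {4,6,7,8,9}. Remove leaf 4 (neighbor: 10).
Step 3: current leaves = {6,7,8,9}. Remove leaf 6 (neighbor: 5).
Step 4: current leaves = {7,8,9}. Remove leaf 7 (neighbor: 10).
Step 5: current leaves = {8,9,10}. Remove leaf 8 (neighbor: 5).
Step 6: current leaves = {9,10}. Remove leaf 9 (neighbor: 5).
Step 7: current leaves = {5,10}. Remove leaf 5 (neighbor: 2).
Step 8: current leaves = {2,10}. Remove leaf 2 (neighbor: 3).

Answer: 2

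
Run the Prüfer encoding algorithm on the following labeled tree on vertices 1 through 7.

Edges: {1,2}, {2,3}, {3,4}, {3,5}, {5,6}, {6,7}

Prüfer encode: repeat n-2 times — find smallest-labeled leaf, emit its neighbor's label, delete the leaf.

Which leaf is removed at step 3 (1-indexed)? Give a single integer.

Answer: 4

Derivation:
Step 1: current leaves = {1,4,7}. Remove leaf 1 (neighbor: 2).
Step 2: current leaves = {2,4,7}. Remove leaf 2 (neighbor: 3).
Step 3: current leaves = {4,7}. Remove leaf 4 (neighbor: 3).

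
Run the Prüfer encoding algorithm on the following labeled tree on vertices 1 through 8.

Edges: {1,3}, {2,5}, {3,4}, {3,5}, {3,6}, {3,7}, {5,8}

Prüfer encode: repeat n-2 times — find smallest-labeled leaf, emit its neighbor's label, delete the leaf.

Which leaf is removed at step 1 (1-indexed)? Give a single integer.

Step 1: current leaves = {1,2,4,6,7,8}. Remove leaf 1 (neighbor: 3).

Answer: 1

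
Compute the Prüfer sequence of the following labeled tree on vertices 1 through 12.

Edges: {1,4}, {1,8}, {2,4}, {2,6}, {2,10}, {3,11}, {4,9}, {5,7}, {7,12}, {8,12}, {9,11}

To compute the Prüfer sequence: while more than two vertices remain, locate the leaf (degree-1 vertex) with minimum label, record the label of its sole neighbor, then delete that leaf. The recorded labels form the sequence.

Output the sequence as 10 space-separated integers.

Answer: 11 7 2 12 2 4 9 4 1 8

Derivation:
Step 1: leaves = {3,5,6,10}. Remove smallest leaf 3, emit neighbor 11.
Step 2: leaves = {5,6,10,11}. Remove smallest leaf 5, emit neighbor 7.
Step 3: leaves = {6,7,10,11}. Remove smallest leaf 6, emit neighbor 2.
Step 4: leaves = {7,10,11}. Remove smallest leaf 7, emit neighbor 12.
Step 5: leaves = {10,11,12}. Remove smallest leaf 10, emit neighbor 2.
Step 6: leaves = {2,11,12}. Remove smallest leaf 2, emit neighbor 4.
Step 7: leaves = {11,12}. Remove smallest leaf 11, emit neighbor 9.
Step 8: leaves = {9,12}. Remove smallest leaf 9, emit neighbor 4.
Step 9: leaves = {4,12}. Remove smallest leaf 4, emit neighbor 1.
Step 10: leaves = {1,12}. Remove smallest leaf 1, emit neighbor 8.
Done: 2 vertices remain (8, 12). Sequence = [11 7 2 12 2 4 9 4 1 8]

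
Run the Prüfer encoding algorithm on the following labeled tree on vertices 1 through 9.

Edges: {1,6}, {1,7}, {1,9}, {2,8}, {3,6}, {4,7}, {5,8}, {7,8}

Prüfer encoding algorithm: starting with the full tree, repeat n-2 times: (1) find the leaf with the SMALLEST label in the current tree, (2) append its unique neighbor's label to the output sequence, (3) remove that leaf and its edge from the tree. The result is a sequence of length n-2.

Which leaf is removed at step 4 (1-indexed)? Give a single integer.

Step 1: current leaves = {2,3,4,5,9}. Remove leaf 2 (neighbor: 8).
Step 2: current leaves = {3,4,5,9}. Remove leaf 3 (neighbor: 6).
Step 3: current leaves = {4,5,6,9}. Remove leaf 4 (neighbor: 7).
Step 4: current leaves = {5,6,9}. Remove leaf 5 (neighbor: 8).

Answer: 5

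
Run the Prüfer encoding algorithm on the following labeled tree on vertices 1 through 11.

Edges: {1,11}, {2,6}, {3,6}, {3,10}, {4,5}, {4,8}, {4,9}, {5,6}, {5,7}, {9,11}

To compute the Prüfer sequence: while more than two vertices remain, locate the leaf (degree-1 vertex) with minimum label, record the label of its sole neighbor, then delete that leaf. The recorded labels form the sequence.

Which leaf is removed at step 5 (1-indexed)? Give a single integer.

Step 1: current leaves = {1,2,7,8,10}. Remove leaf 1 (neighbor: 11).
Step 2: current leaves = {2,7,8,10,11}. Remove leaf 2 (neighbor: 6).
Step 3: current leaves = {7,8,10,11}. Remove leaf 7 (neighbor: 5).
Step 4: current leaves = {8,10,11}. Remove leaf 8 (neighbor: 4).
Step 5: current leaves = {10,11}. Remove leaf 10 (neighbor: 3).

Answer: 10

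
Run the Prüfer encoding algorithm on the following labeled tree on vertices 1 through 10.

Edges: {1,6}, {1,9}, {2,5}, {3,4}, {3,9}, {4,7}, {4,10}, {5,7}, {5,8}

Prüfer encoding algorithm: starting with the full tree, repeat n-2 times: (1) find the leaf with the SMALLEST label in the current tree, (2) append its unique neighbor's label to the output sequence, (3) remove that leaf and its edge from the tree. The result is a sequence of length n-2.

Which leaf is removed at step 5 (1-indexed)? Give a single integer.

Answer: 5

Derivation:
Step 1: current leaves = {2,6,8,10}. Remove leaf 2 (neighbor: 5).
Step 2: current leaves = {6,8,10}. Remove leaf 6 (neighbor: 1).
Step 3: current leaves = {1,8,10}. Remove leaf 1 (neighbor: 9).
Step 4: current leaves = {8,9,10}. Remove leaf 8 (neighbor: 5).
Step 5: current leaves = {5,9,10}. Remove leaf 5 (neighbor: 7).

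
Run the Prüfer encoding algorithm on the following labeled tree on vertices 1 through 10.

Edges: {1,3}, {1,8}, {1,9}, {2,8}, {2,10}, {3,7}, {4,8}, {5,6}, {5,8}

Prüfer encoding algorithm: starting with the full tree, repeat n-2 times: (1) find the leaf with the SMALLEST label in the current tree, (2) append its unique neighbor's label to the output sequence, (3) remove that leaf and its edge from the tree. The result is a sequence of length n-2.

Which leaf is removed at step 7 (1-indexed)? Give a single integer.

Answer: 1

Derivation:
Step 1: current leaves = {4,6,7,9,10}. Remove leaf 4 (neighbor: 8).
Step 2: current leaves = {6,7,9,10}. Remove leaf 6 (neighbor: 5).
Step 3: current leaves = {5,7,9,10}. Remove leaf 5 (neighbor: 8).
Step 4: current leaves = {7,9,10}. Remove leaf 7 (neighbor: 3).
Step 5: current leaves = {3,9,10}. Remove leaf 3 (neighbor: 1).
Step 6: current leaves = {9,10}. Remove leaf 9 (neighbor: 1).
Step 7: current leaves = {1,10}. Remove leaf 1 (neighbor: 8).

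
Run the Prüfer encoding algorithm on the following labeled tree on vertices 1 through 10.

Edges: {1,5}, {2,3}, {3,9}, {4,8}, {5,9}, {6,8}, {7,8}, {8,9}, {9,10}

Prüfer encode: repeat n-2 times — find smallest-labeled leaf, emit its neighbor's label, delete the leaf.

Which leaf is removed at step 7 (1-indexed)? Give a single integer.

Answer: 7

Derivation:
Step 1: current leaves = {1,2,4,6,7,10}. Remove leaf 1 (neighbor: 5).
Step 2: current leaves = {2,4,5,6,7,10}. Remove leaf 2 (neighbor: 3).
Step 3: current leaves = {3,4,5,6,7,10}. Remove leaf 3 (neighbor: 9).
Step 4: current leaves = {4,5,6,7,10}. Remove leaf 4 (neighbor: 8).
Step 5: current leaves = {5,6,7,10}. Remove leaf 5 (neighbor: 9).
Step 6: current leaves = {6,7,10}. Remove leaf 6 (neighbor: 8).
Step 7: current leaves = {7,10}. Remove leaf 7 (neighbor: 8).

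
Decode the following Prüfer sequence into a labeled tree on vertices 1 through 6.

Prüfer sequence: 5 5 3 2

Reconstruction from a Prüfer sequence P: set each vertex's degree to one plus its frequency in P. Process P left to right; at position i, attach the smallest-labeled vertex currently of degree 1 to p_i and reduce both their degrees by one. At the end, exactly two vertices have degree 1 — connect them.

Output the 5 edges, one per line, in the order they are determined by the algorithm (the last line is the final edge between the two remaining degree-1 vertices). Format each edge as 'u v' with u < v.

Initial degrees: {1:1, 2:2, 3:2, 4:1, 5:3, 6:1}
Step 1: smallest deg-1 vertex = 1, p_1 = 5. Add edge {1,5}. Now deg[1]=0, deg[5]=2.
Step 2: smallest deg-1 vertex = 4, p_2 = 5. Add edge {4,5}. Now deg[4]=0, deg[5]=1.
Step 3: smallest deg-1 vertex = 5, p_3 = 3. Add edge {3,5}. Now deg[5]=0, deg[3]=1.
Step 4: smallest deg-1 vertex = 3, p_4 = 2. Add edge {2,3}. Now deg[3]=0, deg[2]=1.
Final: two remaining deg-1 vertices are 2, 6. Add edge {2,6}.

Answer: 1 5
4 5
3 5
2 3
2 6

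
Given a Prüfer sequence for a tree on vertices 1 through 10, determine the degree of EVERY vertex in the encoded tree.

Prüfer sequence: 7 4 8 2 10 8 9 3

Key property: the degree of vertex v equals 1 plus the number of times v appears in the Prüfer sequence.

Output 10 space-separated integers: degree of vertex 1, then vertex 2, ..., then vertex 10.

p_1 = 7: count[7] becomes 1
p_2 = 4: count[4] becomes 1
p_3 = 8: count[8] becomes 1
p_4 = 2: count[2] becomes 1
p_5 = 10: count[10] becomes 1
p_6 = 8: count[8] becomes 2
p_7 = 9: count[9] becomes 1
p_8 = 3: count[3] becomes 1
Degrees (1 + count): deg[1]=1+0=1, deg[2]=1+1=2, deg[3]=1+1=2, deg[4]=1+1=2, deg[5]=1+0=1, deg[6]=1+0=1, deg[7]=1+1=2, deg[8]=1+2=3, deg[9]=1+1=2, deg[10]=1+1=2

Answer: 1 2 2 2 1 1 2 3 2 2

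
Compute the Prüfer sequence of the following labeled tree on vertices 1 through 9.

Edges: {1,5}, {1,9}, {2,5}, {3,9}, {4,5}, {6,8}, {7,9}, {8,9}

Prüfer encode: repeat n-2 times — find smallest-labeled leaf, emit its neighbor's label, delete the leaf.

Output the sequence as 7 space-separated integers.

Answer: 5 9 5 1 9 8 9

Derivation:
Step 1: leaves = {2,3,4,6,7}. Remove smallest leaf 2, emit neighbor 5.
Step 2: leaves = {3,4,6,7}. Remove smallest leaf 3, emit neighbor 9.
Step 3: leaves = {4,6,7}. Remove smallest leaf 4, emit neighbor 5.
Step 4: leaves = {5,6,7}. Remove smallest leaf 5, emit neighbor 1.
Step 5: leaves = {1,6,7}. Remove smallest leaf 1, emit neighbor 9.
Step 6: leaves = {6,7}. Remove smallest leaf 6, emit neighbor 8.
Step 7: leaves = {7,8}. Remove smallest leaf 7, emit neighbor 9.
Done: 2 vertices remain (8, 9). Sequence = [5 9 5 1 9 8 9]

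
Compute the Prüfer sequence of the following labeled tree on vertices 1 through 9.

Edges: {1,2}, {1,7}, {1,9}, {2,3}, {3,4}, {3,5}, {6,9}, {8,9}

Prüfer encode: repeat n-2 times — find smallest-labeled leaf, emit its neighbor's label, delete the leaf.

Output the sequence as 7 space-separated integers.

Answer: 3 3 2 1 9 1 9

Derivation:
Step 1: leaves = {4,5,6,7,8}. Remove smallest leaf 4, emit neighbor 3.
Step 2: leaves = {5,6,7,8}. Remove smallest leaf 5, emit neighbor 3.
Step 3: leaves = {3,6,7,8}. Remove smallest leaf 3, emit neighbor 2.
Step 4: leaves = {2,6,7,8}. Remove smallest leaf 2, emit neighbor 1.
Step 5: leaves = {6,7,8}. Remove smallest leaf 6, emit neighbor 9.
Step 6: leaves = {7,8}. Remove smallest leaf 7, emit neighbor 1.
Step 7: leaves = {1,8}. Remove smallest leaf 1, emit neighbor 9.
Done: 2 vertices remain (8, 9). Sequence = [3 3 2 1 9 1 9]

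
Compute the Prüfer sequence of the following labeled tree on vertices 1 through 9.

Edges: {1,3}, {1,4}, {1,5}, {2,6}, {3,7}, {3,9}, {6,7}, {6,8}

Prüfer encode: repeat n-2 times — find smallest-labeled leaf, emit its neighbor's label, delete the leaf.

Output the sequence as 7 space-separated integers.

Step 1: leaves = {2,4,5,8,9}. Remove smallest leaf 2, emit neighbor 6.
Step 2: leaves = {4,5,8,9}. Remove smallest leaf 4, emit neighbor 1.
Step 3: leaves = {5,8,9}. Remove smallest leaf 5, emit neighbor 1.
Step 4: leaves = {1,8,9}. Remove smallest leaf 1, emit neighbor 3.
Step 5: leaves = {8,9}. Remove smallest leaf 8, emit neighbor 6.
Step 6: leaves = {6,9}. Remove smallest leaf 6, emit neighbor 7.
Step 7: leaves = {7,9}. Remove smallest leaf 7, emit neighbor 3.
Done: 2 vertices remain (3, 9). Sequence = [6 1 1 3 6 7 3]

Answer: 6 1 1 3 6 7 3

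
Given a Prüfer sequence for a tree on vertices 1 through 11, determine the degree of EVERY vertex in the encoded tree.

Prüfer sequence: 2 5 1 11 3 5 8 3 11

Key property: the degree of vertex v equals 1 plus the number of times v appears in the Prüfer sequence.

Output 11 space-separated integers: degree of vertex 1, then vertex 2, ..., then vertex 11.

Answer: 2 2 3 1 3 1 1 2 1 1 3

Derivation:
p_1 = 2: count[2] becomes 1
p_2 = 5: count[5] becomes 1
p_3 = 1: count[1] becomes 1
p_4 = 11: count[11] becomes 1
p_5 = 3: count[3] becomes 1
p_6 = 5: count[5] becomes 2
p_7 = 8: count[8] becomes 1
p_8 = 3: count[3] becomes 2
p_9 = 11: count[11] becomes 2
Degrees (1 + count): deg[1]=1+1=2, deg[2]=1+1=2, deg[3]=1+2=3, deg[4]=1+0=1, deg[5]=1+2=3, deg[6]=1+0=1, deg[7]=1+0=1, deg[8]=1+1=2, deg[9]=1+0=1, deg[10]=1+0=1, deg[11]=1+2=3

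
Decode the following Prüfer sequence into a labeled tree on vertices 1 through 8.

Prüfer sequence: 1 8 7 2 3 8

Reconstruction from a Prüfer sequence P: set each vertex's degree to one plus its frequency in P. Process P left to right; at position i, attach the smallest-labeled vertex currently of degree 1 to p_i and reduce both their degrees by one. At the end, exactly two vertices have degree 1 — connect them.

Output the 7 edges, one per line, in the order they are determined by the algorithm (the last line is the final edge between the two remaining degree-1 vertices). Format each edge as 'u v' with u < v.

Answer: 1 4
1 8
5 7
2 6
2 3
3 8
7 8

Derivation:
Initial degrees: {1:2, 2:2, 3:2, 4:1, 5:1, 6:1, 7:2, 8:3}
Step 1: smallest deg-1 vertex = 4, p_1 = 1. Add edge {1,4}. Now deg[4]=0, deg[1]=1.
Step 2: smallest deg-1 vertex = 1, p_2 = 8. Add edge {1,8}. Now deg[1]=0, deg[8]=2.
Step 3: smallest deg-1 vertex = 5, p_3 = 7. Add edge {5,7}. Now deg[5]=0, deg[7]=1.
Step 4: smallest deg-1 vertex = 6, p_4 = 2. Add edge {2,6}. Now deg[6]=0, deg[2]=1.
Step 5: smallest deg-1 vertex = 2, p_5 = 3. Add edge {2,3}. Now deg[2]=0, deg[3]=1.
Step 6: smallest deg-1 vertex = 3, p_6 = 8. Add edge {3,8}. Now deg[3]=0, deg[8]=1.
Final: two remaining deg-1 vertices are 7, 8. Add edge {7,8}.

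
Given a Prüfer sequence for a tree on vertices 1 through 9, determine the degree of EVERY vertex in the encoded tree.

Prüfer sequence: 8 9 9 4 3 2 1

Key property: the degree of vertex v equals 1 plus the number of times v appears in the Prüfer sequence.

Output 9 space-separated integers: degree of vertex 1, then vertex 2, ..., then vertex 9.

p_1 = 8: count[8] becomes 1
p_2 = 9: count[9] becomes 1
p_3 = 9: count[9] becomes 2
p_4 = 4: count[4] becomes 1
p_5 = 3: count[3] becomes 1
p_6 = 2: count[2] becomes 1
p_7 = 1: count[1] becomes 1
Degrees (1 + count): deg[1]=1+1=2, deg[2]=1+1=2, deg[3]=1+1=2, deg[4]=1+1=2, deg[5]=1+0=1, deg[6]=1+0=1, deg[7]=1+0=1, deg[8]=1+1=2, deg[9]=1+2=3

Answer: 2 2 2 2 1 1 1 2 3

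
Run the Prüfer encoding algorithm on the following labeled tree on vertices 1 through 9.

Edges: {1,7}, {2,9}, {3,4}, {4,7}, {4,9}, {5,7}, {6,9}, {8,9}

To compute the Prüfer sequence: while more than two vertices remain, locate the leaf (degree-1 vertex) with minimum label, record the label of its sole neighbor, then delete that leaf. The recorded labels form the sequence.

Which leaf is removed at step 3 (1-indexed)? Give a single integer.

Step 1: current leaves = {1,2,3,5,6,8}. Remove leaf 1 (neighbor: 7).
Step 2: current leaves = {2,3,5,6,8}. Remove leaf 2 (neighbor: 9).
Step 3: current leaves = {3,5,6,8}. Remove leaf 3 (neighbor: 4).

Answer: 3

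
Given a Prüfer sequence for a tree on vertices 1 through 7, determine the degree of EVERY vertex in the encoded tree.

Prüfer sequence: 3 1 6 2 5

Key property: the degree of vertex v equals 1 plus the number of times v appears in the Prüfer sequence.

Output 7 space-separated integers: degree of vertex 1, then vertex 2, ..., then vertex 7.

p_1 = 3: count[3] becomes 1
p_2 = 1: count[1] becomes 1
p_3 = 6: count[6] becomes 1
p_4 = 2: count[2] becomes 1
p_5 = 5: count[5] becomes 1
Degrees (1 + count): deg[1]=1+1=2, deg[2]=1+1=2, deg[3]=1+1=2, deg[4]=1+0=1, deg[5]=1+1=2, deg[6]=1+1=2, deg[7]=1+0=1

Answer: 2 2 2 1 2 2 1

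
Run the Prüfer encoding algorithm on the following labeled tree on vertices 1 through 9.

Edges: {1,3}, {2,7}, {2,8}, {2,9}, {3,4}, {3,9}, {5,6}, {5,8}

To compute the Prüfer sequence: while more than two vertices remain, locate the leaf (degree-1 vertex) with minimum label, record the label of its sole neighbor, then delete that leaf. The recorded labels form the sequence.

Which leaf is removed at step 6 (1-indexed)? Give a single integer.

Step 1: current leaves = {1,4,6,7}. Remove leaf 1 (neighbor: 3).
Step 2: current leaves = {4,6,7}. Remove leaf 4 (neighbor: 3).
Step 3: current leaves = {3,6,7}. Remove leaf 3 (neighbor: 9).
Step 4: current leaves = {6,7,9}. Remove leaf 6 (neighbor: 5).
Step 5: current leaves = {5,7,9}. Remove leaf 5 (neighbor: 8).
Step 6: current leaves = {7,8,9}. Remove leaf 7 (neighbor: 2).

Answer: 7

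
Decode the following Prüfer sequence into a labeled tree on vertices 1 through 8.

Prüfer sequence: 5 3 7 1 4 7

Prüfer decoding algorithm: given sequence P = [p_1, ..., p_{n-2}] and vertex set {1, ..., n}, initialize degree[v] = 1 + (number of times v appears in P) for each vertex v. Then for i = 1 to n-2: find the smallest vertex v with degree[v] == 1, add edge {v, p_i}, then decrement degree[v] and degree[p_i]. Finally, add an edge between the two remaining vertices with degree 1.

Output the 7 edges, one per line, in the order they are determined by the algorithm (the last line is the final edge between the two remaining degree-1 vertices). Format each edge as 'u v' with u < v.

Answer: 2 5
3 5
3 7
1 6
1 4
4 7
7 8

Derivation:
Initial degrees: {1:2, 2:1, 3:2, 4:2, 5:2, 6:1, 7:3, 8:1}
Step 1: smallest deg-1 vertex = 2, p_1 = 5. Add edge {2,5}. Now deg[2]=0, deg[5]=1.
Step 2: smallest deg-1 vertex = 5, p_2 = 3. Add edge {3,5}. Now deg[5]=0, deg[3]=1.
Step 3: smallest deg-1 vertex = 3, p_3 = 7. Add edge {3,7}. Now deg[3]=0, deg[7]=2.
Step 4: smallest deg-1 vertex = 6, p_4 = 1. Add edge {1,6}. Now deg[6]=0, deg[1]=1.
Step 5: smallest deg-1 vertex = 1, p_5 = 4. Add edge {1,4}. Now deg[1]=0, deg[4]=1.
Step 6: smallest deg-1 vertex = 4, p_6 = 7. Add edge {4,7}. Now deg[4]=0, deg[7]=1.
Final: two remaining deg-1 vertices are 7, 8. Add edge {7,8}.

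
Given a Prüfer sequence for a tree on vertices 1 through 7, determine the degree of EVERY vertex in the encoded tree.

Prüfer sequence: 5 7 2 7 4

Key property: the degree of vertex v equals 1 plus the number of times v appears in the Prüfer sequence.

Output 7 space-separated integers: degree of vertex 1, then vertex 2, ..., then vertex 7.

Answer: 1 2 1 2 2 1 3

Derivation:
p_1 = 5: count[5] becomes 1
p_2 = 7: count[7] becomes 1
p_3 = 2: count[2] becomes 1
p_4 = 7: count[7] becomes 2
p_5 = 4: count[4] becomes 1
Degrees (1 + count): deg[1]=1+0=1, deg[2]=1+1=2, deg[3]=1+0=1, deg[4]=1+1=2, deg[5]=1+1=2, deg[6]=1+0=1, deg[7]=1+2=3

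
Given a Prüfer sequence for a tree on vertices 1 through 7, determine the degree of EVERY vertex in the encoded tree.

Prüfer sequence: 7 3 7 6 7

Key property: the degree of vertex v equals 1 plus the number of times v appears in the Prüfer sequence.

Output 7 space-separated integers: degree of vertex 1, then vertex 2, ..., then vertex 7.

Answer: 1 1 2 1 1 2 4

Derivation:
p_1 = 7: count[7] becomes 1
p_2 = 3: count[3] becomes 1
p_3 = 7: count[7] becomes 2
p_4 = 6: count[6] becomes 1
p_5 = 7: count[7] becomes 3
Degrees (1 + count): deg[1]=1+0=1, deg[2]=1+0=1, deg[3]=1+1=2, deg[4]=1+0=1, deg[5]=1+0=1, deg[6]=1+1=2, deg[7]=1+3=4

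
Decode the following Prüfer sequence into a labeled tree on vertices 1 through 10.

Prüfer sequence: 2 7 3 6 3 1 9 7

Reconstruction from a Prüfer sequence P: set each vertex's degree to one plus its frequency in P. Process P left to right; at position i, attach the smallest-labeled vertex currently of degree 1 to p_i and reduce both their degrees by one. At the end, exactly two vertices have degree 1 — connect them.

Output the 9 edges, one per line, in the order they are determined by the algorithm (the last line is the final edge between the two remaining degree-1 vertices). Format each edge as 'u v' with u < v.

Initial degrees: {1:2, 2:2, 3:3, 4:1, 5:1, 6:2, 7:3, 8:1, 9:2, 10:1}
Step 1: smallest deg-1 vertex = 4, p_1 = 2. Add edge {2,4}. Now deg[4]=0, deg[2]=1.
Step 2: smallest deg-1 vertex = 2, p_2 = 7. Add edge {2,7}. Now deg[2]=0, deg[7]=2.
Step 3: smallest deg-1 vertex = 5, p_3 = 3. Add edge {3,5}. Now deg[5]=0, deg[3]=2.
Step 4: smallest deg-1 vertex = 8, p_4 = 6. Add edge {6,8}. Now deg[8]=0, deg[6]=1.
Step 5: smallest deg-1 vertex = 6, p_5 = 3. Add edge {3,6}. Now deg[6]=0, deg[3]=1.
Step 6: smallest deg-1 vertex = 3, p_6 = 1. Add edge {1,3}. Now deg[3]=0, deg[1]=1.
Step 7: smallest deg-1 vertex = 1, p_7 = 9. Add edge {1,9}. Now deg[1]=0, deg[9]=1.
Step 8: smallest deg-1 vertex = 9, p_8 = 7. Add edge {7,9}. Now deg[9]=0, deg[7]=1.
Final: two remaining deg-1 vertices are 7, 10. Add edge {7,10}.

Answer: 2 4
2 7
3 5
6 8
3 6
1 3
1 9
7 9
7 10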